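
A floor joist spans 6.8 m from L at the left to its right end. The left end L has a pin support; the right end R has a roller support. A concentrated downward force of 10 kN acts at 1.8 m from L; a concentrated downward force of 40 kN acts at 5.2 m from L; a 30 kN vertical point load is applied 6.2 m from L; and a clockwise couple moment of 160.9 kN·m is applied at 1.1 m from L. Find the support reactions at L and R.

L_x = 0, L_y = -4.250 kN, R_y = 84.25 kN

Taking moments about L: R_y·6.8 − 10·1.8 − 40·5.2 − 30·6.2 − 160.9 = 0 → R_y = 572.9/6.8 = 84.25 kN.
ΣF_y = 0: L_y + 84.25 − 10 − 40 − 30 = 0 → L_y = -4.250 kN.
ΣF_x = 0: no horizontal applied forces, so L_x = 0.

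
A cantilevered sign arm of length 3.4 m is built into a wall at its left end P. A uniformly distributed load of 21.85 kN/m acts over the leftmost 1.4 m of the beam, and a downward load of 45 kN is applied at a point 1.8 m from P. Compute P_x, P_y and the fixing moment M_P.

P_x = 0, P_y = 75.59 kN, M_P = 102.4 kN·m

Resultant of the distributed load: 21.85 × 1.4 = 30.59 kN at 0.7 m from P.
ΣF_x = 0: P_x = 0.
ΣF_y = 0: P_y − 21.85·1.4 − 45 = 0 → P_y = 75.59 kN.
ΣM about P: M_P − (21.85·1.4)·0.7 − 45·1.8 = 0 → M_P = 102.4 kN·m.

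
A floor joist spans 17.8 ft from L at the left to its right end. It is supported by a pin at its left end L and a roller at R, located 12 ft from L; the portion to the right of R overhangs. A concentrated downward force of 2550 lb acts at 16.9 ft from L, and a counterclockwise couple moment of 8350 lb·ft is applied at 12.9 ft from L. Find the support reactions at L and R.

Moments about L: R_y·12 − 2550·16.9 + 8350 = 0 → R_y = 34745/12 = 2895.42 ≈ 2895 lb.
ΣF_y = 0: L_y + 2895.42 − 2550 = 0 → L_y = -345.4 lb.
ΣF_x = 0: no horizontal applied forces, so L_x = 0.

L_x = 0, L_y = -345.4 lb, R_y = 2895 lb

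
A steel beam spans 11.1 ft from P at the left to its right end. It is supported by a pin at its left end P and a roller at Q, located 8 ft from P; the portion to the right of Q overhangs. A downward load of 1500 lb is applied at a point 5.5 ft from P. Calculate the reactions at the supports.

ΣM about P: Q_y·8 − 1500·5.5 = 0 → Q_y = 8250/8 = 1031.25 ≈ 1031 lb.
ΣF_y = 0: P_y + 1031.25 − 1500 = 0 → P_y = 468.8 lb.
ΣF_x = 0: no horizontal applied forces, so P_x = 0.

P_x = 0, P_y = 468.8 lb, Q_y = 1031 lb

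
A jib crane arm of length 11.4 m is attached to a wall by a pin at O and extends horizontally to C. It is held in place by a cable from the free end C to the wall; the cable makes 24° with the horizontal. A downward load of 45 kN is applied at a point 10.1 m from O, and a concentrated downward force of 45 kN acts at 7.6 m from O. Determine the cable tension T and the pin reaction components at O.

ΣM about O: T·sin24°·11.4 − 45·10.1 − 45·7.6 = 0 → T = 796.5/(11.4·0.406737) = 171.778 ≈ 171.8 kN.
ΣF_x = 0: O_x − T·cos24° = 0 → O_x = 171.778 × 0.913545 = 156.9 kN.
ΣF_y = 0: O_y + T·sin24° − 45 − 45 = 0 → O_y = 90 − 171.778 × 0.406737 = 20.13 kN.

T = 171.8 kN, O_x = 156.9 kN, O_y = 20.13 kN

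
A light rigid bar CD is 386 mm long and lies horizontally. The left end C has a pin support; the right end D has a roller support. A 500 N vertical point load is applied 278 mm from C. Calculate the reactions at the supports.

Taking moments about C: D_y·386 − 500·278 = 0 → D_y = 139000/386 = 360.104 ≈ 360.1 N.
ΣF_y = 0: C_y + 360.104 − 500 = 0 → C_y = 139.9 N.
ΣF_x = 0: no horizontal applied forces, so C_x = 0.

C_x = 0, C_y = 139.9 N, D_y = 360.1 N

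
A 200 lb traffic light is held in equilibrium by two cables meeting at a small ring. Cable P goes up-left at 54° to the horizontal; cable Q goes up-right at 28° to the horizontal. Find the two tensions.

T_P = 178.3 lb, T_Q = 118.7 lb

ΣF_x = 0: −T_P·cos54° + T_Q·cos28° = 0 → T_Q = 0.665708·T_P.
ΣF_y = 0: T_P·sin54° + T_Q·sin28° = 200.
Substitute: T_P·(0.809017 + 0.665708·0.469472) = 200 → T_P = 178.325 ≈ 178.3 lb.
Then T_Q = 0.665708 × 178.325 = 118.7 lb.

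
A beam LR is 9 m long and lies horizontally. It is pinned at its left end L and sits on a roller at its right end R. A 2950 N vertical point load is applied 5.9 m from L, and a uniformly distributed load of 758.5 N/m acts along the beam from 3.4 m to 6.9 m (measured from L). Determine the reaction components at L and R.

Resultant of the distributed load: 758.5 × 3.5 = 2654.75 N at 5.15 m from L.
Taking moments about L: R_y·9 − 2950·5.9 − (758.5·3.5)·5.15 = 0 → R_y = 31076.9625/9 = 3453 N.
ΣF_y = 0: L_y + 3453 − 2950 − 758.5·3.5 = 0 → L_y = 2152 N.
ΣF_x = 0: no horizontal applied forces, so L_x = 0.

L_x = 0, L_y = 2152 N, R_y = 3453 N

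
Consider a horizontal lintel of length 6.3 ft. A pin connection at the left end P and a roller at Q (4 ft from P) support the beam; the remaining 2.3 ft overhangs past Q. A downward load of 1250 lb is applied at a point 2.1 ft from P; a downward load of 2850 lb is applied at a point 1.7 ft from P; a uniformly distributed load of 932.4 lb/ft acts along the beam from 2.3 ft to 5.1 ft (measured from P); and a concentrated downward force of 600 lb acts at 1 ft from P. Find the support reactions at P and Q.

P_x = 0, P_y = 2878 lb, Q_y = 4432 lb

Resultant of the distributed load: 932.4 × 2.8 = 2610.72 lb at 3.7 ft from P.
Taking moments about P: Q_y·4 − 1250·2.1 − 2850·1.7 − (932.4·2.8)·3.7 − 600·1 = 0 → Q_y = 17729.664/4 = 4432.42 ≈ 4432 lb.
ΣF_y = 0: P_y + 4432.42 − 1250 − 2850 − 932.4·2.8 − 600 = 0 → P_y = 2878 lb.
ΣF_x = 0: no horizontal applied forces, so P_x = 0.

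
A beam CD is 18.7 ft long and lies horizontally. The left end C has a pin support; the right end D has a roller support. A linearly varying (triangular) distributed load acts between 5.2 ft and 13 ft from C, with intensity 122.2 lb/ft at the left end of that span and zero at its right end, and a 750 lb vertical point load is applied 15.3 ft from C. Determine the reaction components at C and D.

Resultant of the triangular load: ½ × 122.2 × 7.8 = 476.58 lb, acting at 7.8 ft from C (one-third of the span from the peak).
Moments about C: D_y·18.7 − (½·122.2·7.8)·7.8 − 750·15.3 = 0 → D_y = 15192.324/18.7 = 812.424 ≈ 812.4 lb.
ΣF_y = 0: C_y + 812.424 − ½·122.2·7.8 − 750 = 0 → C_y = 414.2 lb.
ΣF_x = 0: no horizontal applied forces, so C_x = 0.

C_x = 0, C_y = 414.2 lb, D_y = 812.4 lb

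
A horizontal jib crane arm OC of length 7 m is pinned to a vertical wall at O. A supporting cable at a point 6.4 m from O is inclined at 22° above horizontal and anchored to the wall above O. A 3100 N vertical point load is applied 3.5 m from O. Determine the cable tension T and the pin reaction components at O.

T = 4526 N, O_x = 4196 N, O_y = 1405 N

ΣM about O: T·sin22°·6.4 − 3100·3.5 = 0 → T = 10850/(6.4·0.374607) = 4525.58 ≈ 4526 N.
ΣF_x = 0: O_x − T·cos22° = 0 → O_x = 4525.58 × 0.927184 = 4196 N.
ΣF_y = 0: O_y + T·sin22° − 3100 = 0 → O_y = 3100 − 4525.58 × 0.374607 = 1405 N.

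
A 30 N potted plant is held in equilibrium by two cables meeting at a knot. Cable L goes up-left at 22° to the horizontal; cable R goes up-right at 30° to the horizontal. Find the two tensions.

ΣF_x = 0: −T_L·cos22° + T_R·cos30° = 0 → T_R = 1.07062·T_L.
ΣF_y = 0: T_L·sin22° + T_R·sin30° = 30.
Substitute: T_L·(0.374607 + 1.07062·0.5) = 30 → T_L = 32.97 N.
Then T_R = 1.07062 × 32.97 = 35.30 N.

T_L = 32.97 N, T_R = 35.30 N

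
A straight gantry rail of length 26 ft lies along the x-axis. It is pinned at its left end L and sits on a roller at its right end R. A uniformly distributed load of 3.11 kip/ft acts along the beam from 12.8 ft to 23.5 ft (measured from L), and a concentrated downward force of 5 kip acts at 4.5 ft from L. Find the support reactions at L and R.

L_x = 0, L_y = 14.18 kip, R_y = 24.10 kip

Resultant of the distributed load: 3.11 × 10.7 = 33.277 kip at 18.15 ft from L.
Taking moments about L: R_y·26 − (3.11·10.7)·18.15 − 5·4.5 = 0 → R_y = 626.47755/26 = 24.0953 ≈ 24.10 kip.
ΣF_y = 0: L_y + 24.0953 − 3.11·10.7 − 5 = 0 → L_y = 14.18 kip.
ΣF_x = 0: no horizontal applied forces, so L_x = 0.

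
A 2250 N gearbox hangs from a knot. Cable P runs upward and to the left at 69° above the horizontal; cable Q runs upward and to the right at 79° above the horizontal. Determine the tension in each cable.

T_P = 810.2 N, T_Q = 1522 N

ΣF_x = 0: −T_P·cos69° + T_Q·cos79° = 0 → T_Q = 1.87815·T_P.
ΣF_y = 0: T_P·sin69° + T_Q·sin79° = 2250.
Substitute: T_P·(0.93358 + 1.87815·0.981627) = 2250 → T_P = 810.162 ≈ 810.2 N.
Then T_Q = 1.87815 × 810.162 = 1522 N.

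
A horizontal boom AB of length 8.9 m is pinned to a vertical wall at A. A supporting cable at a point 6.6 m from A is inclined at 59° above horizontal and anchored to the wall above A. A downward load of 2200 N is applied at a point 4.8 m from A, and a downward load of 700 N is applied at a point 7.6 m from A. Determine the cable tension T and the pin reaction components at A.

T = 2807 N, A_x = 1446 N, A_y = 493.9 N

ΣM about A: T·sin59°·6.6 − 2200·4.8 − 700·7.6 = 0 → T = 15880/(6.6·0.857167) = 2806.99 ≈ 2807 N.
ΣF_x = 0: A_x − T·cos59° = 0 → A_x = 2806.99 × 0.515038 = 1446 N.
ΣF_y = 0: A_y + T·sin59° − 2200 − 700 = 0 → A_y = 2900 − 2806.99 × 0.857167 = 493.9 N.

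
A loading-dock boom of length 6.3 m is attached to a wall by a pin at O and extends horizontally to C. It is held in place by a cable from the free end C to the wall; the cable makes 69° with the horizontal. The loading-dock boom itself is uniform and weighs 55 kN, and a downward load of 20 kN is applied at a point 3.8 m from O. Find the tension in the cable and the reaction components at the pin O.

ΣM about O: T·sin69°·6.3 − 55·3.15 − 20·3.8 = 0 → T = 249.25/(6.3·0.93358) = 42.3783 ≈ 42.38 kN.
ΣF_x = 0: O_x − T·cos69° = 0 → O_x = 42.3783 × 0.358368 = 15.19 kN.
ΣF_y = 0: O_y + T·sin69° − 55 − 20 = 0 → O_y = 75 − 42.3783 × 0.93358 = 35.44 kN.

T = 42.38 kN, O_x = 15.19 kN, O_y = 35.44 kN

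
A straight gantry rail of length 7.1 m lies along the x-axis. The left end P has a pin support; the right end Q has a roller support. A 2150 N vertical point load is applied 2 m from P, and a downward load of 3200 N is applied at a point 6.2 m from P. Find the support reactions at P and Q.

Taking moments about P: Q_y·7.1 − 2150·2 − 3200·6.2 = 0 → Q_y = 24140/7.1 = 3400 N.
ΣF_y = 0: P_y + 3400 − 2150 − 3200 = 0 → P_y = 1950 N.
ΣF_x = 0: no horizontal applied forces, so P_x = 0.

P_x = 0, P_y = 1950 N, Q_y = 3400 N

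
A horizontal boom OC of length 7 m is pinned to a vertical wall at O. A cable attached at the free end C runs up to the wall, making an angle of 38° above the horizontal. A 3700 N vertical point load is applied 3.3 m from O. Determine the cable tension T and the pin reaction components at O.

ΣM about O: T·sin38°·7 − 3700·3.3 = 0 → T = 12210/(7·0.615661) = 2833.19 ≈ 2833 N.
ΣF_x = 0: O_x − T·cos38° = 0 → O_x = 2833.19 × 0.788011 = 2233 N.
ΣF_y = 0: O_y + T·sin38° − 3700 = 0 → O_y = 3700 − 2833.19 × 0.615661 = 1956 N.

T = 2833 N, O_x = 2233 N, O_y = 1956 N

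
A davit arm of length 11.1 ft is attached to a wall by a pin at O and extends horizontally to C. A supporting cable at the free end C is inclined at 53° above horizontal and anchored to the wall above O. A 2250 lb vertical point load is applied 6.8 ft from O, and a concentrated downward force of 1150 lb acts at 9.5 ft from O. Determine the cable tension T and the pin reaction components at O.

ΣM about O: T·sin53°·11.1 − 2250·6.8 − 1150·9.5 = 0 → T = 26225/(11.1·0.798636) = 2958.31 ≈ 2958 lb.
ΣF_x = 0: O_x − T·cos53° = 0 → O_x = 2958.31 × 0.601815 = 1780 lb.
ΣF_y = 0: O_y + T·sin53° − 2250 − 1150 = 0 → O_y = 3400 − 2958.31 × 0.798636 = 1037 lb.

T = 2958 lb, O_x = 1780 lb, O_y = 1037 lb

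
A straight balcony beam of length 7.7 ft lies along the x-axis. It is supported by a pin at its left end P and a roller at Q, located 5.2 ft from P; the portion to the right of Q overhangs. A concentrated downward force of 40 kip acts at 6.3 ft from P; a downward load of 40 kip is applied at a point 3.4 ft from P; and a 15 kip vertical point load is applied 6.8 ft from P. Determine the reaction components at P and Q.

P_x = 0, P_y = 0.7692 kip, Q_y = 94.23 kip

ΣM about P: Q_y·5.2 − 40·6.3 − 40·3.4 − 15·6.8 = 0 → Q_y = 490/5.2 = 94.2308 ≈ 94.23 kip.
ΣF_y = 0: P_y + 94.2308 − 40 − 40 − 15 = 0 → P_y = 0.7692 kip.
ΣF_x = 0: no horizontal applied forces, so P_x = 0.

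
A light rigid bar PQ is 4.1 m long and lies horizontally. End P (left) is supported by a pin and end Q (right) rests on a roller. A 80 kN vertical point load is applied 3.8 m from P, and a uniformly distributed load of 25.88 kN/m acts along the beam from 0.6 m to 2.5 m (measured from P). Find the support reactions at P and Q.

Resultant of the distributed load: 25.88 × 1.9 = 49.172 kN at 1.55 m from P.
Taking moments about P: Q_y·4.1 − 80·3.8 − (25.88·1.9)·1.55 = 0 → Q_y = 380.2166/4.1 = 92.7358 ≈ 92.74 kN.
ΣF_y = 0: P_y + 92.7358 − 80 − 25.88·1.9 = 0 → P_y = 36.44 kN.
ΣF_x = 0: no horizontal applied forces, so P_x = 0.

P_x = 0, P_y = 36.44 kN, Q_y = 92.74 kN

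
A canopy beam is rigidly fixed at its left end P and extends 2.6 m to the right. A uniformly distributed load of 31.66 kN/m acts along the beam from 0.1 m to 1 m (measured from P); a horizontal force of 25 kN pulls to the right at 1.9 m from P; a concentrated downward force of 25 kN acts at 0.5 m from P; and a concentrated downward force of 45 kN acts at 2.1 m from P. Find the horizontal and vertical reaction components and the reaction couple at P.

Resultant of the distributed load: 31.66 × 0.9 = 28.494 kN at 0.55 m from P.
ΣF_x = 0: P_x + 25 = 0 → P_x = -25.00 kN.
ΣF_y = 0: P_y − 31.66·0.9 − 25 − 45 = 0 → P_y = 98.49 kN.
ΣM about P: M_P − (31.66·0.9)·0.55 − 25·0.5 − 45·2.1 = 0 → M_P = 122.7 kN·m.

P_x = -25.00 kN, P_y = 98.49 kN, M_P = 122.7 kN·m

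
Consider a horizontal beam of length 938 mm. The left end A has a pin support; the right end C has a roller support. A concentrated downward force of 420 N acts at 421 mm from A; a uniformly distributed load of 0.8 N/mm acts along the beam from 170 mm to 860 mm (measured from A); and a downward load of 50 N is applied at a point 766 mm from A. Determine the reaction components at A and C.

Resultant of the distributed load: 0.8 × 690 = 552 N at 515 mm from A.
ΣM about A: C_y·938 − 420·421 − (0.8·690)·515 − 50·766 = 0 → C_y = 499400/938 = 532.409 ≈ 532.4 N.
ΣF_y = 0: A_y + 532.409 − 420 − 0.8·690 − 50 = 0 → A_y = 489.6 N.
ΣF_x = 0: no horizontal applied forces, so A_x = 0.

A_x = 0, A_y = 489.6 N, C_y = 532.4 N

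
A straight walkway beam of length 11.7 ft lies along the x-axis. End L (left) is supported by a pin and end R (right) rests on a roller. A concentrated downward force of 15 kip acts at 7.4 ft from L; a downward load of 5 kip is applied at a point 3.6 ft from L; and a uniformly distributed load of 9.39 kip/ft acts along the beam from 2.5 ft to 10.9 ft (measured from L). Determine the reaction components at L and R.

L_x = 0, L_y = 42.68 kip, R_y = 56.19 kip

Resultant of the distributed load: 9.39 × 8.4 = 78.876 kip at 6.7 ft from L.
Taking moments about L: R_y·11.7 − 15·7.4 − 5·3.6 − (9.39·8.4)·6.7 = 0 → R_y = 657.4692/11.7 = 56.1939 ≈ 56.19 kip.
ΣF_y = 0: L_y + 56.1939 − 15 − 5 − 9.39·8.4 = 0 → L_y = 42.68 kip.
ΣF_x = 0: no horizontal applied forces, so L_x = 0.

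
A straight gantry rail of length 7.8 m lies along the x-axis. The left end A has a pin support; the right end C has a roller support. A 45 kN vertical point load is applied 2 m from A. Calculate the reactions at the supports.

A_x = 0, A_y = 33.46 kN, C_y = 11.54 kN

Moments about A: C_y·7.8 − 45·2 = 0 → C_y = 90/7.8 = 11.5385 ≈ 11.54 kN.
ΣF_y = 0: A_y + 11.5385 − 45 = 0 → A_y = 33.46 kN.
ΣF_x = 0: no horizontal applied forces, so A_x = 0.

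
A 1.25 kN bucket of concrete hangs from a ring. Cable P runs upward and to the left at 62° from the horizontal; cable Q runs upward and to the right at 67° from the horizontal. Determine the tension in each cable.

ΣF_x = 0: −T_P·cos62° + T_Q·cos67° = 0 → T_Q = 1.20152·T_P.
ΣF_y = 0: T_P·sin62° + T_Q·sin67° = 1.25.
Substitute: T_P·(0.882948 + 1.20152·0.920505) = 1.25 → T_P = 0.628471 ≈ 0.6285 kN.
Then T_Q = 1.20152 × 0.628471 = 0.7551 kN.

T_P = 0.6285 kN, T_Q = 0.7551 kN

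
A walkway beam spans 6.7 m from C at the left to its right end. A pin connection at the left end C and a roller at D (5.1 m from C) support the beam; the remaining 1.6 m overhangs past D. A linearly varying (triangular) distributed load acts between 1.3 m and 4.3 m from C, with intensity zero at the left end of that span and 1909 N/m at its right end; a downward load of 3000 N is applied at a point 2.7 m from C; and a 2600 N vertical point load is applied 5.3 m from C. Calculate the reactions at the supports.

C_x = 0, C_y = 2320 N, D_y = 6143 N

Resultant of the triangular load: ½ × 1909 × 3 = 2863.5 N, acting at 3.3 m from C (one-third of the span from the peak).
ΣM about C: D_y·5.1 − (½·1909·3)·3.3 − 3000·2.7 − 2600·5.3 = 0 → D_y = 31329.55/5.1 = 6143.05 ≈ 6143 N.
ΣF_y = 0: C_y + 6143.05 − ½·1909·3 − 3000 − 2600 = 0 → C_y = 2320 N.
ΣF_x = 0: no horizontal applied forces, so C_x = 0.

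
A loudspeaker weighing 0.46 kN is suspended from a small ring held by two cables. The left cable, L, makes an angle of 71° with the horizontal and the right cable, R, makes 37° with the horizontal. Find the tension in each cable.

T_L = 0.3863 kN, T_R = 0.1575 kN

ΣF_x = 0: −T_L·cos71° + T_R·cos37° = 0 → T_R = 0.407655·T_L.
ΣF_y = 0: T_L·sin71° + T_R·sin37° = 0.46.
Substitute: T_L·(0.945519 + 0.407655·0.601815) = 0.46 → T_L = 0.386278 ≈ 0.3863 kN.
Then T_R = 0.407655 × 0.386278 = 0.1575 kN.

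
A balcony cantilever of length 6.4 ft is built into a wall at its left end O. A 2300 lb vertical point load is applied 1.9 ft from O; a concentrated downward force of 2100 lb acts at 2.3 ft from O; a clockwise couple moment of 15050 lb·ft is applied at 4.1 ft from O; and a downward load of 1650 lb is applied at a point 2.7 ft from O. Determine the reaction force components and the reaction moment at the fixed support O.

ΣF_x = 0: O_x = 0.
ΣF_y = 0: O_y − 2300 − 2100 − 1650 = 0 → O_y = 6050 lb.
ΣM about O: M_O − 2300·1.9 − 2100·2.3 − 15050 − 1650·2.7 = 0 → M_O = 28700 lb·ft.

O_x = 0, O_y = 6050 lb, M_O = 28700 lb·ft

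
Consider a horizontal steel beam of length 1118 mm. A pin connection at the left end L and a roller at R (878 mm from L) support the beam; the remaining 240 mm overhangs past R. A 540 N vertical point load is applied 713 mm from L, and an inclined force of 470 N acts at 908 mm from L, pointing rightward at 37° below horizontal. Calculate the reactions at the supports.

L_x = -375.4 N, L_y = 91.82 N, R_y = 731.0 N

ΣM about L: R_y·878 − 540·713 − 470·sin37°·908 = 0 → R_y = 641851/878 = 731.038 ≈ 731.0 N.
ΣF_y = 0: L_y + 731.038 − 540 − 470·sin37° = 0 → L_y = 91.82 N.
ΣF_x = 0: L_x + 470·cos37° = 0 → L_x = -375.4 N.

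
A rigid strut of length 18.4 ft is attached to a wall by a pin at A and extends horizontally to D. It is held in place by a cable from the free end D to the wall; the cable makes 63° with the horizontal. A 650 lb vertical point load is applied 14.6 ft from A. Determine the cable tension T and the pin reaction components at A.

T = 578.9 lb, A_x = 262.8 lb, A_y = 134.2 lb

ΣM about A: T·sin63°·18.4 − 650·14.6 = 0 → T = 9490/(18.4·0.891007) = 578.852 ≈ 578.9 lb.
ΣF_x = 0: A_x − T·cos63° = 0 → A_x = 578.852 × 0.45399 = 262.8 lb.
ΣF_y = 0: A_y + T·sin63° − 650 = 0 → A_y = 650 − 578.852 × 0.891007 = 134.2 lb.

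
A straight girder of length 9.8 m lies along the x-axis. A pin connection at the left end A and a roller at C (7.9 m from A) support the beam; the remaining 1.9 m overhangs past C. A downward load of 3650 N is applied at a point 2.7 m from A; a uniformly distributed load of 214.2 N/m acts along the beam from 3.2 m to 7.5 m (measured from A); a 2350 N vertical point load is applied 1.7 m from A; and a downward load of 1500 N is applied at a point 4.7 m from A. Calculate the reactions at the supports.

Resultant of the distributed load: 214.2 × 4.3 = 921.06 N at 5.35 m from A.
Taking moments about A: C_y·7.9 − 3650·2.7 − (214.2·4.3)·5.35 − 2350·1.7 − 1500·4.7 = 0 → C_y = 25827.671/7.9 = 3269.33 ≈ 3269 N.
ΣF_y = 0: A_y + 3269.33 − 3650 − 214.2·4.3 − 2350 − 1500 = 0 → A_y = 5152 N.
ΣF_x = 0: no horizontal applied forces, so A_x = 0.

A_x = 0, A_y = 5152 N, C_y = 3269 N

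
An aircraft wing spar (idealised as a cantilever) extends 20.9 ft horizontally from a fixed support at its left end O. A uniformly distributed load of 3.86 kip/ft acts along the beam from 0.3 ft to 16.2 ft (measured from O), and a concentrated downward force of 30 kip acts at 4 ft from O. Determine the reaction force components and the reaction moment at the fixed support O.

Resultant of the distributed load: 3.86 × 15.9 = 61.374 kip at 8.25 ft from O.
ΣF_x = 0: O_x = 0.
ΣF_y = 0: O_y − 3.86·15.9 − 30 = 0 → O_y = 91.37 kip.
ΣM about O: M_O − (3.86·15.9)·8.25 − 30·4 = 0 → M_O = 626.3 kip·ft.

O_x = 0, O_y = 91.37 kip, M_O = 626.3 kip·ft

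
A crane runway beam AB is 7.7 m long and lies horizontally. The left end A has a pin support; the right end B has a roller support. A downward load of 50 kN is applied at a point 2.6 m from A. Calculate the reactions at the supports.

ΣM about A: B_y·7.7 − 50·2.6 = 0 → B_y = 130/7.7 = 16.8831 ≈ 16.88 kN.
ΣF_y = 0: A_y + 16.8831 − 50 = 0 → A_y = 33.12 kN.
ΣF_x = 0: no horizontal applied forces, so A_x = 0.

A_x = 0, A_y = 33.12 kN, B_y = 16.88 kN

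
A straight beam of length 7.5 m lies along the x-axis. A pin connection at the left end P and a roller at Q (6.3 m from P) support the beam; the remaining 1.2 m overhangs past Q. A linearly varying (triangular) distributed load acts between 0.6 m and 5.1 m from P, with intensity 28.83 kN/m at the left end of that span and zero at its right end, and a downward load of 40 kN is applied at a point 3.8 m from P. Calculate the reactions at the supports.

P_x = 0, P_y = 59.12 kN, Q_y = 45.75 kN

Resultant of the triangular load: ½ × 28.83 × 4.5 = 64.8675 kN, acting at 2.1 m from P (one-third of the span from the peak).
Taking moments about P: Q_y·6.3 − (½·28.83·4.5)·2.1 − 40·3.8 = 0 → Q_y = 288.22175/6.3 = 45.7495 ≈ 45.75 kN.
ΣF_y = 0: P_y + 45.7495 − ½·28.83·4.5 − 40 = 0 → P_y = 59.12 kN.
ΣF_x = 0: no horizontal applied forces, so P_x = 0.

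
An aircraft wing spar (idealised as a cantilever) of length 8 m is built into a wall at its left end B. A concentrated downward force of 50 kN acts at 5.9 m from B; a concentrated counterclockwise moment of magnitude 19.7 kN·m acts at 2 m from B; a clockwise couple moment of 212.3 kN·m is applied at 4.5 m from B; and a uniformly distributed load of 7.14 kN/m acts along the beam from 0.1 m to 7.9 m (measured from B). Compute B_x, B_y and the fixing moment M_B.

Resultant of the distributed load: 7.14 × 7.8 = 55.692 kN at 4 m from B.
ΣF_x = 0: B_x = 0.
ΣF_y = 0: B_y − 50 − 7.14·7.8 = 0 → B_y = 105.7 kN.
ΣM about B: M_B − 50·5.9 + 19.7 − 212.3 − (7.14·7.8)·4 = 0 → M_B = 710.4 kN·m.

B_x = 0, B_y = 105.7 kN, M_B = 710.4 kN·m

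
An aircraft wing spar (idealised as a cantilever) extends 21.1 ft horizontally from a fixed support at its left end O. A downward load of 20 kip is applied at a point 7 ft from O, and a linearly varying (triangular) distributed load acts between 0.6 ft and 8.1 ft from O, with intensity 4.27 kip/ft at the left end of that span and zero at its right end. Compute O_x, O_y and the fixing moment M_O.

Resultant of the triangular load: ½ × 4.27 × 7.5 = 16.0125 kip, acting at 3.1 ft from O (one-third of the span from the peak).
ΣF_x = 0: O_x = 0.
ΣF_y = 0: O_y − 20 − ½·4.27·7.5 = 0 → O_y = 36.01 kip.
ΣM about O: M_O − 20·7 − (½·4.27·7.5)·3.1 = 0 → M_O = 189.6 kip·ft.

O_x = 0, O_y = 36.01 kip, M_O = 189.6 kip·ft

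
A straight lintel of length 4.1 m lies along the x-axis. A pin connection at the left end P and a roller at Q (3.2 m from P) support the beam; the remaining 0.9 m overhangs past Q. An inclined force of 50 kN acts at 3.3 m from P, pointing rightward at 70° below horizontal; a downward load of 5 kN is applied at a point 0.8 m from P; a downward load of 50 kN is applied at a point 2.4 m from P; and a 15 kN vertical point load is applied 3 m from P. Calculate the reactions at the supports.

P_x = -17.10 kN, P_y = 15.72 kN, Q_y = 101.3 kN

Moments about P: Q_y·3.2 − 50·sin70°·3.3 − 5·0.8 − 50·2.4 − 15·3 = 0 → Q_y = 324.049/3.2 = 101.265 ≈ 101.3 kN.
ΣF_y = 0: P_y + 101.265 − 50·sin70° − 5 − 50 − 15 = 0 → P_y = 15.72 kN.
ΣF_x = 0: P_x + 50·cos70° = 0 → P_x = -17.10 kN.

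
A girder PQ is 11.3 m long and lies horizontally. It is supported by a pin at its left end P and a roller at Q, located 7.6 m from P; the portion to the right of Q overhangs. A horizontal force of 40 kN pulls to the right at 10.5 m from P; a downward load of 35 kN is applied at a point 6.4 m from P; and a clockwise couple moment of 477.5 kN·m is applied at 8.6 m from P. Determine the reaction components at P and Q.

Moments about P: Q_y·7.6 − 35·6.4 − 477.5 = 0 → Q_y = 701.5/7.6 = 92.3026 ≈ 92.30 kN.
ΣF_y = 0: P_y + 92.3026 − 35 = 0 → P_y = -57.30 kN.
ΣF_x = 0: P_x + 40 = 0 → P_x = -40.00 kN.

P_x = -40.00 kN, P_y = -57.30 kN, Q_y = 92.30 kN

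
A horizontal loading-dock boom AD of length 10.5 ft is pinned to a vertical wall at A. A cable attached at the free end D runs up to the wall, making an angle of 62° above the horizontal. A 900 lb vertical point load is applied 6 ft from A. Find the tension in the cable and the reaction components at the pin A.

ΣM about A: T·sin62°·10.5 − 900·6 = 0 → T = 5400/(10.5·0.882948) = 582.464 ≈ 582.5 lb.
ΣF_x = 0: A_x − T·cos62° = 0 → A_x = 582.464 × 0.469472 = 273.5 lb.
ΣF_y = 0: A_y + T·sin62° − 900 = 0 → A_y = 900 − 582.464 × 0.882948 = 385.7 lb.

T = 582.5 lb, A_x = 273.5 lb, A_y = 385.7 lb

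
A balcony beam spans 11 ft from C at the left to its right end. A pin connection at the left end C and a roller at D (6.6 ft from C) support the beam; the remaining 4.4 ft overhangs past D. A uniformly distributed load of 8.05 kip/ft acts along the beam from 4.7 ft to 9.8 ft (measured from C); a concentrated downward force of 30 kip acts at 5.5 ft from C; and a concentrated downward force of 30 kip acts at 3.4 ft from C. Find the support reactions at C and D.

Resultant of the distributed load: 8.05 × 5.1 = 41.055 kip at 7.25 ft from C.
ΣM about C: D_y·6.6 − (8.05·5.1)·7.25 − 30·5.5 − 30·3.4 = 0 → D_y = 564.64875/6.6 = 85.5528 ≈ 85.55 kip.
ΣF_y = 0: C_y + 85.5528 − 8.05·5.1 − 30 − 30 = 0 → C_y = 15.50 kip.
ΣF_x = 0: no horizontal applied forces, so C_x = 0.

C_x = 0, C_y = 15.50 kip, D_y = 85.55 kip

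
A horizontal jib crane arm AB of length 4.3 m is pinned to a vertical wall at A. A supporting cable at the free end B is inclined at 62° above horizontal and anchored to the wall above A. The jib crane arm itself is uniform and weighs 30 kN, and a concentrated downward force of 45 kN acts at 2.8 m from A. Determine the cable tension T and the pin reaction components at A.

ΣM about A: T·sin62°·4.3 − 30·2.15 − 45·2.8 = 0 → T = 190.5/(4.3·0.882948) = 50.1755 ≈ 50.18 kN.
ΣF_x = 0: A_x − T·cos62° = 0 → A_x = 50.1755 × 0.469472 = 23.56 kN.
ΣF_y = 0: A_y + T·sin62° − 30 − 45 = 0 → A_y = 75 − 50.1755 × 0.882948 = 30.70 kN.

T = 50.18 kN, A_x = 23.56 kN, A_y = 30.70 kN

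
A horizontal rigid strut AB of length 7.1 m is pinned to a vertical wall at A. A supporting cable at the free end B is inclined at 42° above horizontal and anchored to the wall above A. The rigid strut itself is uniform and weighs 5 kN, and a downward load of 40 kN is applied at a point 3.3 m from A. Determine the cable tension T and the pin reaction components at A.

ΣM about A: T·sin42°·7.1 − 5·3.55 − 40·3.3 = 0 → T = 149.75/(7.1·0.669131) = 31.5208 ≈ 31.52 kN.
ΣF_x = 0: A_x − T·cos42° = 0 → A_x = 31.5208 × 0.743145 = 23.42 kN.
ΣF_y = 0: A_y + T·sin42° − 5 − 40 = 0 → A_y = 45 − 31.5208 × 0.669131 = 23.91 kN.

T = 31.52 kN, A_x = 23.42 kN, A_y = 23.91 kN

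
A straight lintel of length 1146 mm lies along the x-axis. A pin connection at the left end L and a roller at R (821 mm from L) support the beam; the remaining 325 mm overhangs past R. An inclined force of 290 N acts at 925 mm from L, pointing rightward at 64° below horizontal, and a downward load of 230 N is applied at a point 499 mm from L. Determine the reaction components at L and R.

L_x = -127.1 N, L_y = 57.19 N, R_y = 433.5 N

Taking moments about L: R_y·821 − 290·sin64°·925 − 230·499 = 0 → R_y = 355872/821 = 433.462 ≈ 433.5 N.
ΣF_y = 0: L_y + 433.462 − 290·sin64° − 230 = 0 → L_y = 57.19 N.
ΣF_x = 0: L_x + 290·cos64° = 0 → L_x = -127.1 N.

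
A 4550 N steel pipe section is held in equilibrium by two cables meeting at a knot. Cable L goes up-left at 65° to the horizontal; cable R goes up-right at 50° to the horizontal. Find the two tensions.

T_L = 3227 N, T_R = 2122 N

ΣF_x = 0: −T_L·cos65° + T_R·cos50° = 0 → T_R = 0.657477·T_L.
ΣF_y = 0: T_L·sin65° + T_R·sin50° = 4550.
Substitute: T_L·(0.906308 + 0.657477·0.766044) = 4550 → T_L = 3227.03 ≈ 3227 N.
Then T_R = 0.657477 × 3227.03 = 2122 N.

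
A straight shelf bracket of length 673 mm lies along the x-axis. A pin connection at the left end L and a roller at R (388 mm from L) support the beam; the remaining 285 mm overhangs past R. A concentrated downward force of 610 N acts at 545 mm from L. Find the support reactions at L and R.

ΣM about L: R_y·388 − 610·545 = 0 → R_y = 332450/388 = 856.83 ≈ 856.8 N.
ΣF_y = 0: L_y + 856.83 − 610 = 0 → L_y = -246.8 N.
ΣF_x = 0: no horizontal applied forces, so L_x = 0.

L_x = 0, L_y = -246.8 N, R_y = 856.8 N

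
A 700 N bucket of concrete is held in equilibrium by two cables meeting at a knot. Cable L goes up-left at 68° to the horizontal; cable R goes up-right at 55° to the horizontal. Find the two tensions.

ΣF_x = 0: −T_L·cos68° + T_R·cos55° = 0 → T_R = 0.653107·T_L.
ΣF_y = 0: T_L·sin68° + T_R·sin55° = 700.
Substitute: T_L·(0.927184 + 0.653107·0.819152) = 700 → T_L = 478.738 ≈ 478.7 N.
Then T_R = 0.653107 × 478.738 = 312.7 N.

T_L = 478.7 N, T_R = 312.7 N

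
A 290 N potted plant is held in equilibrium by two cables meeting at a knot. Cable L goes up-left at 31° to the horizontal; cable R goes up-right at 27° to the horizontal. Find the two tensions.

ΣF_x = 0: −T_L·cos31° + T_R·cos27° = 0 → T_R = 0.962021·T_L.
ΣF_y = 0: T_L·sin31° + T_R·sin27° = 290.
Substitute: T_L·(0.515038 + 0.962021·0.45399) = 290 → T_L = 304.69 ≈ 304.7 N.
Then T_R = 0.962021 × 304.69 = 293.1 N.

T_L = 304.7 N, T_R = 293.1 N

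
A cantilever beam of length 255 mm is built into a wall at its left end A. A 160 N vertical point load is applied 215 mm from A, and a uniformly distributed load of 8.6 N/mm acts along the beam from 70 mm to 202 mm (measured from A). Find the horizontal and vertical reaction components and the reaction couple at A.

A_x = 0, A_y = 1295 N, M_A = 188800 N·mm

Resultant of the distributed load: 8.6 × 132 = 1135.2 N at 136 mm from A.
ΣF_x = 0: A_x = 0.
ΣF_y = 0: A_y − 160 − 8.6·132 = 0 → A_y = 1295 N.
ΣM about A: M_A − 160·215 − (8.6·132)·136 = 0 → M_A = 188800 N·mm.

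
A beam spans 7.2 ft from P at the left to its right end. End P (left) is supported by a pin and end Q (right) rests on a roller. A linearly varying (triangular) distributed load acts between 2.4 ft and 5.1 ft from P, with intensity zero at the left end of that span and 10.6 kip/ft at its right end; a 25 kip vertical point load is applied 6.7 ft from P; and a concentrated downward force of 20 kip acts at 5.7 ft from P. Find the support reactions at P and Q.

Resultant of the triangular load: ½ × 10.6 × 2.7 = 14.31 kip, acting at 4.2 ft from P (one-third of the span from the peak).
Taking moments about P: Q_y·7.2 − (½·10.6·2.7)·4.2 − 25·6.7 − 20·5.7 = 0 → Q_y = 341.602/7.2 = 47.4447 ≈ 47.44 kip.
ΣF_y = 0: P_y + 47.4447 − ½·10.6·2.7 − 25 − 20 = 0 → P_y = 11.87 kip.
ΣF_x = 0: no horizontal applied forces, so P_x = 0.

P_x = 0, P_y = 11.87 kip, Q_y = 47.44 kip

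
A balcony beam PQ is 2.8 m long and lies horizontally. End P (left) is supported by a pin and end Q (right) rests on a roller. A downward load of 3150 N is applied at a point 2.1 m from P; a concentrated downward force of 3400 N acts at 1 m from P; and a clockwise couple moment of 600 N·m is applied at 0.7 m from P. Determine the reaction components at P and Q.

P_x = 0, P_y = 2759 N, Q_y = 3791 N

ΣM about P: Q_y·2.8 − 3150·2.1 − 3400·1 − 600 = 0 → Q_y = 10615/2.8 = 3791.07 ≈ 3791 N.
ΣF_y = 0: P_y + 3791.07 − 3150 − 3400 = 0 → P_y = 2759 N.
ΣF_x = 0: no horizontal applied forces, so P_x = 0.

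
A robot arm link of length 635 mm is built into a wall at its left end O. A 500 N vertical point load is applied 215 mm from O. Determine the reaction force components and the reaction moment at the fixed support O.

ΣF_x = 0: O_x = 0.
ΣF_y = 0: O_y − 500 = 0 → O_y = 500.0 N.
ΣM about O: M_O − 500·215 = 0 → M_O = 107500 N·mm.

O_x = 0, O_y = 500.0 N, M_O = 107500 N·mm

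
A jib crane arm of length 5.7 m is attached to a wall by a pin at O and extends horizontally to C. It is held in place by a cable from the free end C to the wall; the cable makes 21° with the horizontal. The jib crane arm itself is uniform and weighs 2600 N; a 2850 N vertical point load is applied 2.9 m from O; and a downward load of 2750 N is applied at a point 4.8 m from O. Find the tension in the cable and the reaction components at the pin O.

T = 14140 N, O_x = 13200 N, O_y = 3134 N

ΣM about O: T·sin21°·5.7 − 2600·2.85 − 2850·2.9 − 2750·4.8 = 0 → T = 28875/(5.7·0.358368) = 14135.7 ≈ 14140 N.
ΣF_x = 0: O_x − T·cos21° = 0 → O_x = 14135.7 × 0.93358 = 13200 N.
ΣF_y = 0: O_y + T·sin21° − 2600 − 2850 − 2750 = 0 → O_y = 8200 − 14135.7 × 0.358368 = 3134 N.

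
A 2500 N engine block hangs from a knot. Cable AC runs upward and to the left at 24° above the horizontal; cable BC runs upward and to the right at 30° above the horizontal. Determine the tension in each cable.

ΣF_x = 0: −T_AC·cos24° + T_BC·cos30° = 0 → T_BC = 1.05487·T_AC.
ΣF_y = 0: T_AC·sin24° + T_BC·sin30° = 2500.
Substitute: T_AC·(0.406737 + 1.05487·0.5) = 2500 → T_AC = 2676.17 ≈ 2676 N.
Then T_BC = 1.05487 × 2676.17 = 2823 N.

T_AC = 2676 N, T_BC = 2823 N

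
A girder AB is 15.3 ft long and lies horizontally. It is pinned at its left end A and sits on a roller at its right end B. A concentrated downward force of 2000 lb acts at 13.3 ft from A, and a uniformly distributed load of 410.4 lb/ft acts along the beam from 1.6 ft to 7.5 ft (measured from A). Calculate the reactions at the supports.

A_x = 0, A_y = 1963 lb, B_y = 2459 lb

Resultant of the distributed load: 410.4 × 5.9 = 2421.36 lb at 4.55 ft from A.
ΣM about A: B_y·15.3 − 2000·13.3 − (410.4·5.9)·4.55 = 0 → B_y = 37617.188/15.3 = 2458.64 ≈ 2459 lb.
ΣF_y = 0: A_y + 2458.64 − 2000 − 410.4·5.9 = 0 → A_y = 1963 lb.
ΣF_x = 0: no horizontal applied forces, so A_x = 0.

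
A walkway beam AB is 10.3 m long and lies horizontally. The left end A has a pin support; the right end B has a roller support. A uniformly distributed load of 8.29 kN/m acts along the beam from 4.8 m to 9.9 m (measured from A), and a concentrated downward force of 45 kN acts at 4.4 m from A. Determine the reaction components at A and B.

A_x = 0, A_y = 37.89 kN, B_y = 49.39 kN

Resultant of the distributed load: 8.29 × 5.1 = 42.279 kN at 7.35 m from A.
Taking moments about A: B_y·10.3 − (8.29·5.1)·7.35 − 45·4.4 = 0 → B_y = 508.75065/10.3 = 49.3933 ≈ 49.39 kN.
ΣF_y = 0: A_y + 49.3933 − 8.29·5.1 − 45 = 0 → A_y = 37.89 kN.
ΣF_x = 0: no horizontal applied forces, so A_x = 0.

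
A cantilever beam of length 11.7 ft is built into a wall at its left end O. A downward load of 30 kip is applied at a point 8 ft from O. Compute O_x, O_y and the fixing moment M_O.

ΣF_x = 0: O_x = 0.
ΣF_y = 0: O_y − 30 = 0 → O_y = 30.00 kip.
ΣM about O: M_O − 30·8 = 0 → M_O = 240.0 kip·ft.

O_x = 0, O_y = 30.00 kip, M_O = 240.0 kip·ft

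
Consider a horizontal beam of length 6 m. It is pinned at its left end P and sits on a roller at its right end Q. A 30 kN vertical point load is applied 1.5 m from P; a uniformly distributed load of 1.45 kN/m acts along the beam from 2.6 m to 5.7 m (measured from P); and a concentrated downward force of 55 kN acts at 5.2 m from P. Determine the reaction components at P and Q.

Resultant of the distributed load: 1.45 × 3.1 = 4.495 kN at 4.15 m from P.
Taking moments about P: Q_y·6 − 30·1.5 − (1.45·3.1)·4.15 − 55·5.2 = 0 → Q_y = 349.65425/6 = 58.2757 ≈ 58.28 kN.
ΣF_y = 0: P_y + 58.2757 − 30 − 1.45·3.1 − 55 = 0 → P_y = 31.22 kN.
ΣF_x = 0: no horizontal applied forces, so P_x = 0.

P_x = 0, P_y = 31.22 kN, Q_y = 58.28 kN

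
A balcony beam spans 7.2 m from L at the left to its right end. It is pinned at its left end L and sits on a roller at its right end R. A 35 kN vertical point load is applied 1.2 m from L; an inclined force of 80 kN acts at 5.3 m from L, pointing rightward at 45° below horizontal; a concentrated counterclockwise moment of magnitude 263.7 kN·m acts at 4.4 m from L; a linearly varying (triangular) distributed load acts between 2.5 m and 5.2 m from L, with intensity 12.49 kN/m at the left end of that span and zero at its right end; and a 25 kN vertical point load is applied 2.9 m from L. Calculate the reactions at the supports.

Resultant of the triangular load: ½ × 12.49 × 2.7 = 16.8615 kN, acting at 3.4 m from L (one-third of the span from the peak).
Taking moments about L: R_y·7.2 − 35·1.2 − 80·sin45°·5.3 + 263.7 − (½·12.49·2.7)·3.4 − 25·2.9 = 0 → R_y = 207.942/7.2 = 28.8808 ≈ 28.88 kN.
ΣF_y = 0: L_y + 28.8808 − 35 − 80·sin45° − ½·12.49·2.7 − 25 = 0 → L_y = 104.5 kN.
ΣF_x = 0: L_x + 80·cos45° = 0 → L_x = -56.57 kN.

L_x = -56.57 kN, L_y = 104.5 kN, R_y = 28.88 kN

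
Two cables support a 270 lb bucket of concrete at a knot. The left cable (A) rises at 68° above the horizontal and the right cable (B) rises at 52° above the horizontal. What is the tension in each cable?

ΣF_x = 0: −T_A·cos68° + T_B·cos52° = 0 → T_B = 0.608462·T_A.
ΣF_y = 0: T_A·sin68° + T_B·sin52° = 270.
Substitute: T_A·(0.927184 + 0.608462·0.788011) = 270 → T_A = 191.944 ≈ 191.9 lb.
Then T_B = 0.608462 × 191.944 = 116.8 lb.

T_A = 191.9 lb, T_B = 116.8 lb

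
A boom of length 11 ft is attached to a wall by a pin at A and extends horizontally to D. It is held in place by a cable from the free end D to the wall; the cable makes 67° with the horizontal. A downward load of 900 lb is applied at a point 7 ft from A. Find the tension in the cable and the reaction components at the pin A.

T = 622.2 lb, A_x = 243.1 lb, A_y = 327.3 lb

ΣM about A: T·sin67°·11 − 900·7 = 0 → T = 6300/(11·0.920505) = 622.188 ≈ 622.2 lb.
ΣF_x = 0: A_x − T·cos67° = 0 → A_x = 622.188 × 0.390731 = 243.1 lb.
ΣF_y = 0: A_y + T·sin67° − 900 = 0 → A_y = 900 − 622.188 × 0.920505 = 327.3 lb.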